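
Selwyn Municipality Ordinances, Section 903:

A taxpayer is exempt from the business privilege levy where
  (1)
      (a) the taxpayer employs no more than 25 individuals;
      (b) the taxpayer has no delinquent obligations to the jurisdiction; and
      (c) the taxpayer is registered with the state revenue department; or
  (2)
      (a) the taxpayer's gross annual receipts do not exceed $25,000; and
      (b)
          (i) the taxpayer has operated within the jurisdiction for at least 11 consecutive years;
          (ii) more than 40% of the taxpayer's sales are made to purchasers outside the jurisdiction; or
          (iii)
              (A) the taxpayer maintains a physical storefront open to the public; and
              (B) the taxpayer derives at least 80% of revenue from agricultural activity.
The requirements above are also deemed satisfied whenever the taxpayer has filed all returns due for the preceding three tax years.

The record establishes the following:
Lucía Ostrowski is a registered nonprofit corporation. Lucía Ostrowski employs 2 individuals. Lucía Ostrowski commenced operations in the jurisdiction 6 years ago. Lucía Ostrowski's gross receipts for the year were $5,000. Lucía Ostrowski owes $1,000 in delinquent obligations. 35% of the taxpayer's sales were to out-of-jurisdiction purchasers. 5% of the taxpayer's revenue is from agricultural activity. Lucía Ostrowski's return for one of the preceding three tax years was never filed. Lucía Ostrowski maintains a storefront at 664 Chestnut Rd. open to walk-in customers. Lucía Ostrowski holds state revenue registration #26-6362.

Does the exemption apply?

No — not exempt.

(a) ≤ 25 employees — holds.
(b) no delinquency — not met.
(c) state-registered — holds.
So (1) is not satisfied (T AND F AND T).
(a) receipts ≤ $25,000 — satisfied.
(i) ≥ 11 yrs in jurisdiction — not met.
(ii) >40% out-of-jur. sales — fails.
(A) has storefront — holds.
(B) ≥80% agricultural — not met.
So (iii) is not satisfied (T AND F).
(b): F OR F OR F → false.
So (2) is not satisfied (T AND F).
So Overall is not satisfied (F OR F).
Exception (returns current) — not satisfied.
Result: main false OR exception false → false.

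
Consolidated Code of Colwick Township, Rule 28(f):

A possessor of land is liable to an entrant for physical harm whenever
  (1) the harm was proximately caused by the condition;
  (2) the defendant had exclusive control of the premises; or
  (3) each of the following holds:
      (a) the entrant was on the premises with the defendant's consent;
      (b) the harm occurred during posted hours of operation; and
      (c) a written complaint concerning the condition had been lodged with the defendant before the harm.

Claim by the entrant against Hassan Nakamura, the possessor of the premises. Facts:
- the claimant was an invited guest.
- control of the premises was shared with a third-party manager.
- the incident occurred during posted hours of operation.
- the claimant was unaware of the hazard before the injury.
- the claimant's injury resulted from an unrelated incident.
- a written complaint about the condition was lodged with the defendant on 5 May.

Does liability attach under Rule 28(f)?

(1) proximate cause — fails.
(2) exclusive control — fails.
(a) consent to enter — met.
(b) during posted hours — satisfied.
(c) complaint lodged — met.
(3): T AND T AND T → true.
So Overall is satisfied (F OR F OR T).

Yes — liable.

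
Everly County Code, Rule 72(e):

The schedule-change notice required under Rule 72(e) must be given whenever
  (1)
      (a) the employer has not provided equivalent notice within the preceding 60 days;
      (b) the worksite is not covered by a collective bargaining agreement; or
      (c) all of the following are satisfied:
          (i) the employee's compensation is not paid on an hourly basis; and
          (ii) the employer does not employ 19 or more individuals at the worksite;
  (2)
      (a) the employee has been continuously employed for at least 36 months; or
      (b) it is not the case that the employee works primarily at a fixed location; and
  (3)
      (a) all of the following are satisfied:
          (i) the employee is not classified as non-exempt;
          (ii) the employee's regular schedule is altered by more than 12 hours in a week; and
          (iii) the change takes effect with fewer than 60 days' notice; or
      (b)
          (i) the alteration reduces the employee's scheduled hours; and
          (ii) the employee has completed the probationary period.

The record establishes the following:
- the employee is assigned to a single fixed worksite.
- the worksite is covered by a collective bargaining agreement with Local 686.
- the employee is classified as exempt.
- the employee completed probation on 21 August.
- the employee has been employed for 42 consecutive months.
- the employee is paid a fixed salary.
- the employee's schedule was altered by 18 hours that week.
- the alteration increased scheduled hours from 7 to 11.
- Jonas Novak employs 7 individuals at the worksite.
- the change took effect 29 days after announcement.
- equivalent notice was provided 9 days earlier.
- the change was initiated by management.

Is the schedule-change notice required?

Yes — required.

(a) no recent notice — not satisfied.
(b) no CBA — fails.
(i) not (hourly-paid) — met.
(ii) not (≥ 19 at site) — satisfied.
(c): T AND T → true.
(1) = F OR F OR T = true.
(a) tenure ≥ 36 mo. — holds.
(b) not (fixed location) — not satisfied.
(2) = T OR F = true.
(i) not (non-exempt) — met.
(ii) schedule shift > 12h — satisfied.
(iii) < 60 days' notice — satisfied.
(a): T AND T AND T → true.
(i) hours reduced — not satisfied.
(ii) past probation — met.
(b) = F AND T = false.
(3): T OR F → true.
Overall: T AND T AND T → true.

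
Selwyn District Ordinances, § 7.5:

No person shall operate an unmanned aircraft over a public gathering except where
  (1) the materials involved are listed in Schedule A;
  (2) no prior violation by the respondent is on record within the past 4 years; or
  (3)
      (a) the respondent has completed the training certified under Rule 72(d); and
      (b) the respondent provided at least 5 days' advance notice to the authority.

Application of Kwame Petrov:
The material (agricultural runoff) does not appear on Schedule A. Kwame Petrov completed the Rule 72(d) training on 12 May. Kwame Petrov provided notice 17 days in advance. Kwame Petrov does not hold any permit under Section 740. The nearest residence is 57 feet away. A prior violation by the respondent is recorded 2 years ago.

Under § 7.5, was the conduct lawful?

Yes — lawful.

(1) Schedule A material — fails.
(2) no prior violation — not satisfied.
(a) training certified — met.
(b) ≥5 days' notice — satisfied.
(3): T AND T → true.
Overall = F OR F OR T = true.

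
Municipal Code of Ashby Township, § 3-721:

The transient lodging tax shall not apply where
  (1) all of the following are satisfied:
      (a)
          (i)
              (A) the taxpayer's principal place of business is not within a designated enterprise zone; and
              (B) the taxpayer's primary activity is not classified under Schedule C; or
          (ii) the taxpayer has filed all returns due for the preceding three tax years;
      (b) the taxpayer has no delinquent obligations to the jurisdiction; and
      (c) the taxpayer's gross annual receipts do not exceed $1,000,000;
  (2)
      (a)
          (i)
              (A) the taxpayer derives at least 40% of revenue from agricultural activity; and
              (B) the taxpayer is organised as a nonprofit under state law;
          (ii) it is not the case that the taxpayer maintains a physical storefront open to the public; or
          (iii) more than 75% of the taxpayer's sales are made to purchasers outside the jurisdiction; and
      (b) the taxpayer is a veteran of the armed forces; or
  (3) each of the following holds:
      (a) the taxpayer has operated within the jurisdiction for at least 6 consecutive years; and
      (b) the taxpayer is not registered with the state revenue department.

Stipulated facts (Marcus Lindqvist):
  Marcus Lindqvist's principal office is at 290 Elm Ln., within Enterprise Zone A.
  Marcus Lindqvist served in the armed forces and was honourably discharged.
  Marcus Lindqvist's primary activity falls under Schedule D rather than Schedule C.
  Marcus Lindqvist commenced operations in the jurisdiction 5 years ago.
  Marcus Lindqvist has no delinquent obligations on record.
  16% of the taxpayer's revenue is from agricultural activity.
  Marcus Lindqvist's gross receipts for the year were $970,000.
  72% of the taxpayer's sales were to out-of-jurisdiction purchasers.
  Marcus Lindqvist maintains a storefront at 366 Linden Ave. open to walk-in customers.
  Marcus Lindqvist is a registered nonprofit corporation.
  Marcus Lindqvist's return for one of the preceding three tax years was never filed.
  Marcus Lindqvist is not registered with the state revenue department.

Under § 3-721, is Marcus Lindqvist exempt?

(A) not (in enterprise zone) — not satisfied.
(B) not (Schedule C activity) — met.
(i): F AND T → false.
(ii) returns current — fails.
(a) = F OR F = false.
(b) no delinquency — holds.
(c) receipts ≤ $1,000,000 — holds.
So (1) is not satisfied (F AND T AND T).
(A) ≥40% agricultural — fails.
(B) nonprofit — satisfied.
So (i) is not satisfied (F AND T).
(ii) not (has storefront) — not met.
(iii) >75% out-of-jur. sales — not satisfied.
(a): F OR F OR F → false.
(b) veteran — holds.
(2) = F AND T = false.
(a) ≥ 6 yrs in jurisdiction — not satisfied.
(b) not (state-registered) — holds.
So (3) is not satisfied (F AND T).
So Overall is not satisfied (F OR F OR F).

No — not exempt.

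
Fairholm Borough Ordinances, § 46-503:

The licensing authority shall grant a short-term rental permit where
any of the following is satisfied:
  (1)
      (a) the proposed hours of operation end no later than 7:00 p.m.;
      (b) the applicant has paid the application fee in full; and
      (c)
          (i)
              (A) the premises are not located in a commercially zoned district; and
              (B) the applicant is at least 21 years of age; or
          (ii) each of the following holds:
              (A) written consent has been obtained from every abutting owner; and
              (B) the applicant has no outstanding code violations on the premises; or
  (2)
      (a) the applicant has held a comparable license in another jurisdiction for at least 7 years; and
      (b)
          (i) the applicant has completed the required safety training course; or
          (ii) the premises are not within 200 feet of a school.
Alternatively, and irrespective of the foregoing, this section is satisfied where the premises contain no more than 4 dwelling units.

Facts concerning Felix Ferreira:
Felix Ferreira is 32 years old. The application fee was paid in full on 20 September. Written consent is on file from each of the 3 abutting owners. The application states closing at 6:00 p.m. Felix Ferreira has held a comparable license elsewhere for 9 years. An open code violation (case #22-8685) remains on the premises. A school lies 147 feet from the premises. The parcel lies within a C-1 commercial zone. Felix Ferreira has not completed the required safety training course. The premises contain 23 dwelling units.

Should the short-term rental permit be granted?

No — denied.

(a) closes by 7 p.m. — holds.
(b) fee paid — satisfied.
(A) not (commercially zoned) — fails.
(B) age ≥ 21 — met.
So (i) is not satisfied (F AND T).
(A) all abutters consent — satisfied.
(B) no code violations — not satisfied.
(ii): T AND F → false.
(c): F OR F → false.
So (1) is not satisfied (T AND T AND F).
(a) prior license ≥ 7 yr — holds.
(i) safety training — fails.
(ii) ≥200 ft from school — not satisfied.
So (b) is not satisfied (F OR F).
(2) = T AND F = false.
Overall: F OR F → false.
Exception (≤ 4 units) — not satisfied.
Result: main false OR exception false → false.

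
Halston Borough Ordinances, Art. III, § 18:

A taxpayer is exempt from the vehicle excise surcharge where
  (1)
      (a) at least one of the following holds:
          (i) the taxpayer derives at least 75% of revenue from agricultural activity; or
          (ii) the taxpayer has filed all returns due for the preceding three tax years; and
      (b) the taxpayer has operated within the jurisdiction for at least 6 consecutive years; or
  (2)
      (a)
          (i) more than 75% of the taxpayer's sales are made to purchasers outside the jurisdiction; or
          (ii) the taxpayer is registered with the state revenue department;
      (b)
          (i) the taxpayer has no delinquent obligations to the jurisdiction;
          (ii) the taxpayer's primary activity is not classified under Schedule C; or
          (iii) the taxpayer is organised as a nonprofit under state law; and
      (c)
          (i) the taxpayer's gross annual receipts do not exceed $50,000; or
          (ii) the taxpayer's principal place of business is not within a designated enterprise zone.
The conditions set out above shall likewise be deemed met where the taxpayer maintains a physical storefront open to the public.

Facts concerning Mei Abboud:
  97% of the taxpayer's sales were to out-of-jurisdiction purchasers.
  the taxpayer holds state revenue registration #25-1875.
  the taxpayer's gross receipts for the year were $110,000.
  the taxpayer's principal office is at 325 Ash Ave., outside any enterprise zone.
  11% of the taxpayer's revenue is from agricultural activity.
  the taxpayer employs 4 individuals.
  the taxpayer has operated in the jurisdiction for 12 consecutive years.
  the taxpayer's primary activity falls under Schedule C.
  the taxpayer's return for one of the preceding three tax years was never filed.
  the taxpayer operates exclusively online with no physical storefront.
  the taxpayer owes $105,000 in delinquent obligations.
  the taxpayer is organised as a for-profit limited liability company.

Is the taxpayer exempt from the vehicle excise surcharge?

No — not exempt.

(i) ≥75% agricultural — not satisfied.
(ii) returns current — not satisfied.
So (a) is not satisfied (F OR F).
(b) ≥ 6 yrs in jurisdiction — satisfied.
(1) = F AND T = false.
(i) >75% out-of-jur. sales — holds.
(ii) state-registered — satisfied.
So (a) is satisfied (T OR T).
(i) no delinquency — not met.
(ii) not (Schedule C activity) — not satisfied.
(iii) nonprofit — not met.
(b): F OR F OR F → false.
(i) receipts ≤ $50,000 — not satisfied.
(ii) not (in enterprise zone) — met.
(c): F OR T → true.
So (2) is not satisfied (T AND F AND T).
Overall: F OR F → false.
Exception (has storefront) — not satisfied.
Result: main false OR exception false → false.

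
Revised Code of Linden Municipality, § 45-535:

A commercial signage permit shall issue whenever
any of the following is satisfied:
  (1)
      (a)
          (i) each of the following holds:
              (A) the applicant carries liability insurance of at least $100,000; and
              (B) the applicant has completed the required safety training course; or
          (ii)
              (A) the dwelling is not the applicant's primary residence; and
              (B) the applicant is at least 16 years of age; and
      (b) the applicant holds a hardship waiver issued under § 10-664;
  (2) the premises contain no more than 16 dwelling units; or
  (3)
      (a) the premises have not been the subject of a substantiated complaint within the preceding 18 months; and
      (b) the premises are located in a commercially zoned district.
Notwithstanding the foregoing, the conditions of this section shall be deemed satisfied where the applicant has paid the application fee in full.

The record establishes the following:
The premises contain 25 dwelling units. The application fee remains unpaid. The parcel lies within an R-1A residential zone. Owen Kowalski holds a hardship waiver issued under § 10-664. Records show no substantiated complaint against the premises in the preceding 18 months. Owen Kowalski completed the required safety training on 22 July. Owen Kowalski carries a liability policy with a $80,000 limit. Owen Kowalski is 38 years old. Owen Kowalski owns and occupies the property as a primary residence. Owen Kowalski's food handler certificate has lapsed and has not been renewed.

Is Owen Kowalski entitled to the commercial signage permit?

No — denied.

(A) insurance ≥ $100,000 — not met.
(B) safety training — holds.
(i): F AND T → false.
(A) not (primary residence) — not satisfied.
(B) age ≥ 16 — holds.
So (ii) is not satisfied (F AND T).
So (a) is not satisfied (F OR F).
(b) hardship waiver — holds.
So (1) is not satisfied (F AND T).
(2) ≤ 16 units — fails.
(a) no complaint in 18 mo. — met.
(b) commercially zoned — not satisfied.
(3) = T AND F = false.
So Overall is not satisfied (F OR F OR F).
Exception (fee paid) — not satisfied.
Result: main false OR exception false → false.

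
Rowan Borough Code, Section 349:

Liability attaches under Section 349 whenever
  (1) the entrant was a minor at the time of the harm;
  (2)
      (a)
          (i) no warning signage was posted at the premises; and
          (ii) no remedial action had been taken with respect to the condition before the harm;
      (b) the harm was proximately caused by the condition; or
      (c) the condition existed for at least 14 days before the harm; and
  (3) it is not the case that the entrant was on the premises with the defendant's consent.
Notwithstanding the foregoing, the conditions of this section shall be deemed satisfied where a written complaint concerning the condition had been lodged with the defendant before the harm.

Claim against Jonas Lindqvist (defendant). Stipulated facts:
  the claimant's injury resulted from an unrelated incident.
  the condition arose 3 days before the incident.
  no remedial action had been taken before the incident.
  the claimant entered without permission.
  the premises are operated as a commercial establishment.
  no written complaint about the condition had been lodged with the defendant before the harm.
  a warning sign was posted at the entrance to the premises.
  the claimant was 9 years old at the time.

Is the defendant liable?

(1) entrant a minor — holds.
(i) no signage posted — not met.
(ii) no remedial action — met.
(a): F AND T → false.
(b) proximate cause — fails.
(c) condition ≥14 days old — not satisfied.
(2) = F OR F OR F = false.
(3) not (consent to enter) — holds.
Overall = T AND F AND T = false.
Exception (complaint lodged) — not satisfied.
Result: main false OR exception false → false.

No — not liable.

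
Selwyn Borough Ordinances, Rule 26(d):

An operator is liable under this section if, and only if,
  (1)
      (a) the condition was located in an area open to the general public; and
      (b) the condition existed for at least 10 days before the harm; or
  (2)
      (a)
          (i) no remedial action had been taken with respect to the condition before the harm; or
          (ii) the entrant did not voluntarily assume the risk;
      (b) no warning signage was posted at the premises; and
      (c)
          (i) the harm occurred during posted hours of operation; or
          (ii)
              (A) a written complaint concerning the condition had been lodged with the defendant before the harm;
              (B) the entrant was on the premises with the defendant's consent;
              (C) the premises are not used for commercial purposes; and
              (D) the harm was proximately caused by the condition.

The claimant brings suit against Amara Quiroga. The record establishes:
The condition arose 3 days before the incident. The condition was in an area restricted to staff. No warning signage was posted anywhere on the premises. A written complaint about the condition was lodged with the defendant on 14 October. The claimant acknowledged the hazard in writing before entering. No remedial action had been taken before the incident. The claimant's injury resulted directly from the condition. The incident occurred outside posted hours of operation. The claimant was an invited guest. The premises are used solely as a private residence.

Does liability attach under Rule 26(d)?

Yes — liable.

(a) public area — not satisfied.
(b) condition ≥10 days old — not satisfied.
So (1) is not satisfied (F AND F).
(i) no remedial action — holds.
(ii) no assumed risk — not satisfied.
So (a) is satisfied (T OR F).
(b) no signage posted — satisfied.
(i) during posted hours — fails.
(A) complaint lodged — met.
(B) consent to enter — met.
(C) not (commercial use) — satisfied.
(D) proximate cause — met.
(ii): T AND T AND T AND T → true.
(c): F OR T → true.
(2): T AND T AND T → true.
Overall = F OR T = true.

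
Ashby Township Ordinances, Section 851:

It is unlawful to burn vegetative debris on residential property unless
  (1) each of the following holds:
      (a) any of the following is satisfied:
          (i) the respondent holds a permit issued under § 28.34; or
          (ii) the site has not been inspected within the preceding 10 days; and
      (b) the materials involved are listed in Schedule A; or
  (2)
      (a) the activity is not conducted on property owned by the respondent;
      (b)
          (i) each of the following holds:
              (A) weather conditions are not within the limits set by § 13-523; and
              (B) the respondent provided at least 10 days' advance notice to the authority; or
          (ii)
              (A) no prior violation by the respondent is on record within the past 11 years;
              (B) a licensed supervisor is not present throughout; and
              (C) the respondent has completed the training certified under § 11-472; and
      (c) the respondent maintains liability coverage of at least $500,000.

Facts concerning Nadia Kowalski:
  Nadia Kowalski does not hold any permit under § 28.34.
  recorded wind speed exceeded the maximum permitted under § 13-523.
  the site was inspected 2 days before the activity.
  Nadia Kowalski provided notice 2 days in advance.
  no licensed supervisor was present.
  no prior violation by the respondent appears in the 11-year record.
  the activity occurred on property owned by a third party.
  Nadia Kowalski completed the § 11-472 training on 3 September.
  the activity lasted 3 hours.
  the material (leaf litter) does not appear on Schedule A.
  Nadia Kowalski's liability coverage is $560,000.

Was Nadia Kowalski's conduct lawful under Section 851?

(i) holds permit — not satisfied.
(ii) not (site inspected) — not met.
(a): F OR F → false.
(b) Schedule A material — not met.
(1) = F AND F = false.
(a) not (own property) — satisfied.
(A) not (weather ok) — holds.
(B) ≥10 days' notice — not satisfied.
(i) = T AND F = false.
(A) no prior violation — met.
(B) not (supervisor present) — holds.
(C) training certified — satisfied.
(ii) = T AND T AND T = true.
(b): F OR T → true.
(c) coverage ≥ $500,000 — holds.
(2): T AND T AND T → true.
So Overall is satisfied (F OR T).

Yes — lawful.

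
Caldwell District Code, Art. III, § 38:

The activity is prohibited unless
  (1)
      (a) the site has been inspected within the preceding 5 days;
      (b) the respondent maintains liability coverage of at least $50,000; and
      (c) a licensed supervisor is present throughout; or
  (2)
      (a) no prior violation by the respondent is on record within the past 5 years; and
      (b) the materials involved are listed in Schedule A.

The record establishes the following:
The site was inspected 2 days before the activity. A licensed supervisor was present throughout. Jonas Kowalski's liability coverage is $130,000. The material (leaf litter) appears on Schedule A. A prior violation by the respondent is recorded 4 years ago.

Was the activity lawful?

Yes — lawful.

(a) site inspected — holds.
(b) coverage ≥ $50,000 — holds.
(c) supervisor present — met.
So (1) is satisfied (T AND T AND T).
(a) no prior violation — not met.
(b) Schedule A material — met.
(2): F AND T → false.
So Overall is satisfied (T OR F).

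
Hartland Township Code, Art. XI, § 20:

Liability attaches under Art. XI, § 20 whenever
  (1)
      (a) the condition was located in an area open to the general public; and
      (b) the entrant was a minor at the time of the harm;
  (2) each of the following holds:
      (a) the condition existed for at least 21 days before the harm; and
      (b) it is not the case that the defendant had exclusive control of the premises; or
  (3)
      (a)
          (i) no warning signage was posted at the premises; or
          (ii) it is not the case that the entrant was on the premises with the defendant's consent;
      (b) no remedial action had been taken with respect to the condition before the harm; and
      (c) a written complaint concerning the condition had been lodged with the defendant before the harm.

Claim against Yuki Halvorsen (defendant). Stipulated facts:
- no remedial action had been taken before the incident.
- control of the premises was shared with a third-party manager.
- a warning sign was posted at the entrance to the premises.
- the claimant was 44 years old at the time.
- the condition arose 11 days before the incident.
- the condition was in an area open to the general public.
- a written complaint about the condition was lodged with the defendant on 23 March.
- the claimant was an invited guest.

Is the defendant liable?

No — not liable.

(a) public area — holds.
(b) entrant a minor — not satisfied.
(1): T AND F → false.
(a) condition ≥21 days old — not satisfied.
(b) not (exclusive control) — satisfied.
So (2) is not satisfied (F AND T).
(i) no signage posted — not met.
(ii) not (consent to enter) — not satisfied.
So (a) is not satisfied (F OR F).
(b) no remedial action — met.
(c) complaint lodged — holds.
So (3) is not satisfied (F AND T AND T).
Overall: F OR F OR F → false.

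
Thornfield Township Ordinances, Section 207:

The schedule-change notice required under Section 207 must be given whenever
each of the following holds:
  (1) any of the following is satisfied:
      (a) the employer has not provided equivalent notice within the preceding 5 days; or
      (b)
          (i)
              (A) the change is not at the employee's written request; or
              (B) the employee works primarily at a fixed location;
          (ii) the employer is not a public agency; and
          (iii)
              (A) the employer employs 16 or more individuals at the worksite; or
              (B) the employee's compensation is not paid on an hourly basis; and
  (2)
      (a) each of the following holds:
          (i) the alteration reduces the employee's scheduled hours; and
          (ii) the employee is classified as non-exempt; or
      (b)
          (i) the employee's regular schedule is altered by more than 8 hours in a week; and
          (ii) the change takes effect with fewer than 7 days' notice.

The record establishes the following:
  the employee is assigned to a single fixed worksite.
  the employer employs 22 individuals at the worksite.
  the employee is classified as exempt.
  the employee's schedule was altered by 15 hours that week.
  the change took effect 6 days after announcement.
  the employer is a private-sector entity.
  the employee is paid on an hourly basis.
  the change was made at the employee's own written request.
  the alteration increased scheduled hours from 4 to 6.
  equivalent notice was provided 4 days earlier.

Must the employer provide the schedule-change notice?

Yes — required.

(a) no recent notice — not met.
(A) not employee-requested — not met.
(B) fixed location — met.
(i): F OR T → true.
(ii) not (public agency) — satisfied.
(A) ≥ 16 at site — holds.
(B) not (hourly-paid) — fails.
(iii) = T OR F = true.
(b) = T AND T AND T = true.
(1) = F OR T = true.
(i) hours reduced — not met.
(ii) non-exempt — fails.
(a) = F AND F = false.
(i) schedule shift > 8h — satisfied.
(ii) < 7 days' notice — holds.
(b): T AND T → true.
So (2) is satisfied (F OR T).
Overall = T AND T = true.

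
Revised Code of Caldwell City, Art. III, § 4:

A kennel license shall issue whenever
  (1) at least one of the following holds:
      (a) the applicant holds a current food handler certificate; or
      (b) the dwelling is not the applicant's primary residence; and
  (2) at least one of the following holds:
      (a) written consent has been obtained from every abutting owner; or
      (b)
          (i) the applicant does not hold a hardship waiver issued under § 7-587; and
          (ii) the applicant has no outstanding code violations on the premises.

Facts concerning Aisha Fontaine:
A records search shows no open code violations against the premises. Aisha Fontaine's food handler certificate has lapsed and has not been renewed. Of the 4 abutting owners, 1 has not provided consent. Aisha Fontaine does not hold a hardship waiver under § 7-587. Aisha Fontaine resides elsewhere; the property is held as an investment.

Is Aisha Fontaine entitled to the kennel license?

(a) food handler cert. — not satisfied.
(b) not (primary residence) — met.
So (1) is satisfied (F OR T).
(a) all abutters consent — not satisfied.
(i) not (hardship waiver) — met.
(ii) no code violations — holds.
(b): T AND T → true.
(2) = F OR T = true.
Overall: T AND T → true.

Yes — granted.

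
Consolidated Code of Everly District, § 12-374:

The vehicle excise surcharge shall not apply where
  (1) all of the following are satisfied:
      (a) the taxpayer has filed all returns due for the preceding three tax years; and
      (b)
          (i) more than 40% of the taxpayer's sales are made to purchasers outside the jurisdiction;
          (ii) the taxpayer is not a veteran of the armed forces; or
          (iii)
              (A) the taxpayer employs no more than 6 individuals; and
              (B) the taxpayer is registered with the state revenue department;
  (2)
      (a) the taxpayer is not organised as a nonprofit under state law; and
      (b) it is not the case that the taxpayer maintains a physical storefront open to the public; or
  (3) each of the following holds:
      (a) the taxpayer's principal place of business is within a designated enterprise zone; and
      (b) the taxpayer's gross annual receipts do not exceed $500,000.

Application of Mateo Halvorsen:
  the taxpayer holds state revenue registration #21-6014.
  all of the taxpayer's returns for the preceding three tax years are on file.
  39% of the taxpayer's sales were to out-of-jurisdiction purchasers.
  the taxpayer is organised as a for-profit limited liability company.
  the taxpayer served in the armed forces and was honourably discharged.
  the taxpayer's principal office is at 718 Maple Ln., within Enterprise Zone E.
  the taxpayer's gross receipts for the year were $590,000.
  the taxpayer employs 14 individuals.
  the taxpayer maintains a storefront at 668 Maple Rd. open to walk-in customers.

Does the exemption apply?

No — not exempt.

(a) returns current — holds.
(i) >40% out-of-jur. sales — not satisfied.
(ii) not (veteran) — not met.
(A) ≤ 6 employees — not satisfied.
(B) state-registered — satisfied.
So (iii) is not satisfied (F AND T).
(b) = F OR F OR F = false.
So (1) is not satisfied (T AND F).
(a) not (nonprofit) — holds.
(b) not (has storefront) — not satisfied.
(2) = T AND F = false.
(a) in enterprise zone — satisfied.
(b) receipts ≤ $500,000 — not satisfied.
So (3) is not satisfied (T AND F).
Overall: F OR F OR F → false.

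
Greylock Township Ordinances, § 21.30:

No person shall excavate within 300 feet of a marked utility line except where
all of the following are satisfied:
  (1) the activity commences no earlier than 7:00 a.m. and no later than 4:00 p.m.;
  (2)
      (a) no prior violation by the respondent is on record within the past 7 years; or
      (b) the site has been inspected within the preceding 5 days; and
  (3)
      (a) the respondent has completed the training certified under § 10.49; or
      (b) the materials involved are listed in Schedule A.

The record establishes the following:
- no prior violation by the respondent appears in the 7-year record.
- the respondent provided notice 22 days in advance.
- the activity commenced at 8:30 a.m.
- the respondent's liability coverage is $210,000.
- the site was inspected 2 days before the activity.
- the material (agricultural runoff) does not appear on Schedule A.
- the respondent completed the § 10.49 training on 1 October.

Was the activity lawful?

(1) start within hours — holds.
(a) no prior violation — met.
(b) site inspected — holds.
So (2) is satisfied (T OR T).
(a) training certified — holds.
(b) Schedule A material — not satisfied.
(3) = T OR F = true.
Overall: T AND T AND T → true.

Yes — lawful.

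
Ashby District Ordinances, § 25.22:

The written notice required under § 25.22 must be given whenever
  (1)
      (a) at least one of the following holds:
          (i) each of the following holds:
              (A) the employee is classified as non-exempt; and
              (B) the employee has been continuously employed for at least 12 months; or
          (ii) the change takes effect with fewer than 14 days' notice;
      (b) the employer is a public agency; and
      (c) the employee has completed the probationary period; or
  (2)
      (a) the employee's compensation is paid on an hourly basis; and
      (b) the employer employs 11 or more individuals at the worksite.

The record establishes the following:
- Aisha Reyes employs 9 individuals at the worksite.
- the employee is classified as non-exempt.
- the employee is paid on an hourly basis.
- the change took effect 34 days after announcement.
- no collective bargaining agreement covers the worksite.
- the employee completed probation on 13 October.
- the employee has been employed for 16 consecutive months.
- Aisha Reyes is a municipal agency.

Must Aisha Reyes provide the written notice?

(A) non-exempt — satisfied.
(B) tenure ≥ 12 mo. — satisfied.
(i): T AND T → true.
(ii) < 14 days' notice — fails.
(a) = T OR F = true.
(b) public agency — satisfied.
(c) past probation — holds.
(1): T AND T AND T → true.
(a) hourly-paid — holds.
(b) ≥ 11 at site — fails.
So (2) is not satisfied (T AND F).
Overall = T OR F = true.

Yes — required.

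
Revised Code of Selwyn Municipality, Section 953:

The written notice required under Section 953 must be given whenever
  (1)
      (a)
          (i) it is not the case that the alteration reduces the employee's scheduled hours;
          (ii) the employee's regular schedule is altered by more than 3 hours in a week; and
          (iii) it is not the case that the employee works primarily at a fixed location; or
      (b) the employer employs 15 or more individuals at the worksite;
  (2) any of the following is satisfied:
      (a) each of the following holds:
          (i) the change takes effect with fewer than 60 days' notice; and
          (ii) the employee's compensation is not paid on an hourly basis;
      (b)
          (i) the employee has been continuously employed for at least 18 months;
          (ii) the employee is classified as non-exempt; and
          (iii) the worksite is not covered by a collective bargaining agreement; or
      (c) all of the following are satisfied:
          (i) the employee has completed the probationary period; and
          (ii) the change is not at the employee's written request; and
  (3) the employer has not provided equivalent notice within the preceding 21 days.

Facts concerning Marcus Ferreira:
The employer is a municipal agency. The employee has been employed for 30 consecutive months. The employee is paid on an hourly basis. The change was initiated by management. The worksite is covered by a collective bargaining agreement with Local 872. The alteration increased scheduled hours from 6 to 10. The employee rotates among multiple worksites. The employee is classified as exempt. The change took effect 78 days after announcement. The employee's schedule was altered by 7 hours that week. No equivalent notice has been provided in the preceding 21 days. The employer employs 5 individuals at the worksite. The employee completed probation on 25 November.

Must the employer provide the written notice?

Yes — required.

(i) not (hours reduced) — met.
(ii) schedule shift > 3h — met.
(iii) not (fixed location) — satisfied.
(a) = T AND T AND T = true.
(b) ≥ 15 at site — not met.
(1): T OR F → true.
(i) < 60 days' notice — not met.
(ii) not (hourly-paid) — not satisfied.
(a): F AND F → false.
(i) tenure ≥ 18 mo. — met.
(ii) non-exempt — not met.
(iii) no CBA — fails.
(b): T AND F AND F → false.
(i) past probation — satisfied.
(ii) not employee-requested — holds.
So (c) is satisfied (T AND T).
(2) = F OR F OR T = true.
(3) no recent notice — met.
Overall: T AND T AND T → true.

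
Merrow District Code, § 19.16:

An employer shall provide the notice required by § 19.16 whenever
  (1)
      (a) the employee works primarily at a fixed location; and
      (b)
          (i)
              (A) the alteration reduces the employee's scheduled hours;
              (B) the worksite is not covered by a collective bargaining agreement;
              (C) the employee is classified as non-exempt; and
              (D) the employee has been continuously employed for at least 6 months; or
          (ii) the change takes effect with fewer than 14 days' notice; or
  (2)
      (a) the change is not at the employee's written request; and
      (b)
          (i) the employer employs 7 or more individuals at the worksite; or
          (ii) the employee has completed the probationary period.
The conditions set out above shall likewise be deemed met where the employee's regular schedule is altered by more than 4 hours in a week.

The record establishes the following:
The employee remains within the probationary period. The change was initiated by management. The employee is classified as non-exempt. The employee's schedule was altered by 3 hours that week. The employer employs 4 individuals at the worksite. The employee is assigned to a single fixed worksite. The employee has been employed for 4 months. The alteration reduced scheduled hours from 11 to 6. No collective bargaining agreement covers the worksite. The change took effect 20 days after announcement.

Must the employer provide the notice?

(a) fixed location — satisfied.
(A) hours reduced — satisfied.
(B) no CBA — met.
(C) non-exempt — holds.
(D) tenure ≥ 6 mo. — not met.
(i): T AND T AND T AND F → false.
(ii) < 14 days' notice — fails.
(b) = F OR F = false.
(1): T AND F → false.
(a) not employee-requested — holds.
(i) ≥ 7 at site — fails.
(ii) past probation — not met.
(b): F OR F → false.
(2): T AND F → false.
So Overall is not satisfied (F OR F).
Exception (schedule shift > 4h) — not satisfied.
Result: main false OR exception false → false.

No — not required.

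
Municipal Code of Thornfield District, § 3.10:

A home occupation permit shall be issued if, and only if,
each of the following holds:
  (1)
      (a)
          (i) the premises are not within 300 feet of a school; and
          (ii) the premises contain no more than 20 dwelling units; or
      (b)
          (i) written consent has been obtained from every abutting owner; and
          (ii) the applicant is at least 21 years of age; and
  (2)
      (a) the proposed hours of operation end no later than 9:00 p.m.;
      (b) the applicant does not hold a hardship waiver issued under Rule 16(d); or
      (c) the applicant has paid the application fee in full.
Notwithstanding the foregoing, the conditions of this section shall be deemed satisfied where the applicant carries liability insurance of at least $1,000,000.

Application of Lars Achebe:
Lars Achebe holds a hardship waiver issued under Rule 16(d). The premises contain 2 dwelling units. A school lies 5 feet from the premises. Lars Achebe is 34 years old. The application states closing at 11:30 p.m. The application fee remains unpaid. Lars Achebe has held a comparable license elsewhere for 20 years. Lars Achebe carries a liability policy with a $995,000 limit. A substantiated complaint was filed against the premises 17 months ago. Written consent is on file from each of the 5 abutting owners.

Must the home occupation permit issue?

(i) ≥300 ft from school — not met.
(ii) ≤ 20 units — satisfied.
(a) = F AND T = false.
(i) all abutters consent — met.
(ii) age ≥ 21 — satisfied.
(b) = T AND T = true.
(1): F OR T → true.
(a) closes by 9 p.m. — not met.
(b) not (hardship waiver) — not satisfied.
(c) fee paid — not satisfied.
(2) = F OR F OR F = false.
Overall: T AND F → false.
Exception (insurance ≥ $1,000,000) — not satisfied.
Result: main false OR exception false → false.

No — denied.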